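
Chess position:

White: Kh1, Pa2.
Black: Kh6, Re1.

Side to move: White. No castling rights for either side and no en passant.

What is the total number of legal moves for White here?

White to move; king on h1.
In check: yes, from the black rook on e1.
Legal moves: Kh2, Kg2.
Count: 2.

2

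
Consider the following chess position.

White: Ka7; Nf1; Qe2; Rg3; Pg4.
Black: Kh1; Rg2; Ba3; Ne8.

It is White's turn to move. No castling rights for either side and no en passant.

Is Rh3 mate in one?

no

After Rh3: black king on h1; in check: yes, from the white rook on h3.
Black has 2 legal replies: Kg1, Rh2.
In check but a legal move exists → not checkmate.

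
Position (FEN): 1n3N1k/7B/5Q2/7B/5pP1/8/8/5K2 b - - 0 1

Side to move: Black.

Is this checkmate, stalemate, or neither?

Black to move; black king on h8.
In check: yes, from the white queen on f6.
King squares — g7: attacked by Qf6; h7: attacked by Nf8; g8: attacked by Bh7.
Legal moves for Black: none.
In check with no legal moves → checkmate.

checkmate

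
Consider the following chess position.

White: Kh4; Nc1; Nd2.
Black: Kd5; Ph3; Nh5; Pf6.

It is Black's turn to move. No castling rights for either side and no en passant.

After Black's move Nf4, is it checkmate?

no

After Nf4: white king on h4; in check: no.
White is not in check, so this cannot be checkmate.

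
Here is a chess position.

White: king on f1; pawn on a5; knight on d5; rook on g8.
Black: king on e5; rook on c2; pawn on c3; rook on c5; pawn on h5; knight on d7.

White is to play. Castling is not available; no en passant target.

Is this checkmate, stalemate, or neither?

White to move; white king on f1.
In check: no.
Legal moves for White include: Rh8, Rf8, Re8+, Rd8, Rc8, Rb8, Ra8, Rg7, Rg6, Rg5+, Rg4, Rg3, Rg2, Rg1, Ne7, Nc7, Nf6, Nb6, ... (list truncated; more exist).
White has legal moves and is not in check → neither.

neither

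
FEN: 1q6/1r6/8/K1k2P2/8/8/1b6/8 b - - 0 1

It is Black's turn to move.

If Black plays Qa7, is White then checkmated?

After Qa7: white king on a5; in check: yes, from the black queen on a7.
King squares — a4: attacked by Qa7; b4: attacked by Kc5; b5: attacked by Kc5; a6: attacked by Qa7; b6: attacked by Kc5.
White has no legal moves → checkmate.

yes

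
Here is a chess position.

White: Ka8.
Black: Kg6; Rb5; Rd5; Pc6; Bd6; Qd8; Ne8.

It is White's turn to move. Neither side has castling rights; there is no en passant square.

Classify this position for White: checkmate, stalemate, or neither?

neither

White to move; white king on a8.
In check: yes, from the black queen on d8.
King squares — a7: available; b7: attacked by Rb5; b8: attacked by Rb5.
Legal moves for White: Ka7.
White is in check but has 1 legal move → neither.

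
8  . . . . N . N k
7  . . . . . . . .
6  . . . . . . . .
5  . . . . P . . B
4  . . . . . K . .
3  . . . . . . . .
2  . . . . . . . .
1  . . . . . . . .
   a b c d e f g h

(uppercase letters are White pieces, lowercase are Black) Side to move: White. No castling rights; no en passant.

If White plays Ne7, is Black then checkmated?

no

After Ne7: black king on h8; in check: no.
Black is not in check, so this cannot be checkmate.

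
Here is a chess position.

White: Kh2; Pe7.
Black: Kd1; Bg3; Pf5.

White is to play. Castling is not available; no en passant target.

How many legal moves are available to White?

White to move; king on h2.
In check: yes, from the black bishop on g3.
Legal moves: Kh3, Kxg3, Kg2, Kh1, Kg1.
Count: 5.

5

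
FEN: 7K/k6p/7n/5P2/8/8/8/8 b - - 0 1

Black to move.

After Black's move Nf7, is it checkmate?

no

After Nf7: white king on h8; in check: yes, from the black knight on f7.
White has 3 legal replies: Kg8, Kxh7, Kg7.
In check but a legal move exists → not checkmate.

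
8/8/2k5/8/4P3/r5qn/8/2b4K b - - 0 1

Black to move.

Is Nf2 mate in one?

After Nf2: white king on h1; in check: yes, from the black knight on f2.
King squares — g1: attacked by Qg3; g2: attacked by Qg3; h2: attacked by Qg3.
White has no legal moves → checkmate.

yes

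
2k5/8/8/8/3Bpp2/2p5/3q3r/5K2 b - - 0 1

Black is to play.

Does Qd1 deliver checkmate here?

yes

After Qd1: white king on f1; in check: yes, from the black queen on d1.
King squares — e1: attacked by Qd1; g1: attacked by Qd1; e2: attacked by Qd1; f2: attacked by Rh2; g2: attacked by Rh2.
White has no legal moves → checkmate.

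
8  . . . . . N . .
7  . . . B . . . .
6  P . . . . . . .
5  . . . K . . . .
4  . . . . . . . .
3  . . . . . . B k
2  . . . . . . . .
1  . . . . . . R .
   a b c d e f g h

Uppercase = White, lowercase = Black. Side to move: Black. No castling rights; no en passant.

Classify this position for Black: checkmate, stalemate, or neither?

checkmate

Black to move; black king on h3.
In check: yes, from the white bishop on d7.
King squares — g2: attacked by Rg1; h2: attacked by Bg3; g3: attacked by Rg1; g4: attacked by Bd7; h4: attacked by Bg3.
Legal moves for Black: none.
In check with no legal moves → checkmate.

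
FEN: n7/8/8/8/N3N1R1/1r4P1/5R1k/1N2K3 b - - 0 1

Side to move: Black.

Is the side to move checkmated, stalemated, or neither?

Black to move; black king on h2.
In check: yes, from the white rook on f2.
Legal moves for Black: Kh3, Kh1, Kg1.
Black is in check but has 3 legal moves → neither.

neither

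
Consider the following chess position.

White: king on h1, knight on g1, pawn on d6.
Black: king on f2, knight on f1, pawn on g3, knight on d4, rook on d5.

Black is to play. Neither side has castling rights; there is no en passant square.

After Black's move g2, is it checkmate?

After g2: white king on h1; in check: yes, from the black pawn on g2.
King squares — g1: own knight; g2: attacked by Kf2; h2: attacked by Nf1.
White has no legal moves → checkmate.

yes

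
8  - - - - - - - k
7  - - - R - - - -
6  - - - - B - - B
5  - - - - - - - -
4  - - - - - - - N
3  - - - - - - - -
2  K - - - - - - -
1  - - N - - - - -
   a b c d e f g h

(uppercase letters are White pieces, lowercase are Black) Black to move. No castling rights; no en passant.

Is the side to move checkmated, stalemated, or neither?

Black to move; black king on h8.
In check: no.
King squares — g7: attacked by Bh6; h7: attacked by Rd7; g8: attacked by Be6.
Legal moves for Black: none.
Not in check and no legal moves → stalemate.

stalemate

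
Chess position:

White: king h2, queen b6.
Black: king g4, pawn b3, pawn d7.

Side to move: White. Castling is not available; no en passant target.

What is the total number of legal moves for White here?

24

White to move; king on h2.
In check: no.
Legal moves: Qd8, Qb8, Qc7, Qb7, Qa7, Qh6, Qg6+, Qf6, Qe6+, Qd6, Qc6, Qa6, Qc5, Qb5, Qa5, Qd4+, Qb4+, Qe3, Qxb3, Qf2, Qg1+, Kg2, Kh1, Kg1.
Count: 24.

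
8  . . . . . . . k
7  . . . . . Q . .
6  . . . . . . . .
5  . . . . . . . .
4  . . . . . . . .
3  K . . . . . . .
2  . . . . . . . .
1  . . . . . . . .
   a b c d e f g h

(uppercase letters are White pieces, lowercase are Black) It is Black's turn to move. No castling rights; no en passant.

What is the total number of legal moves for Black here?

Black to move; king on h8.
In check: no.
Legal moves: none.
Count: 0.

0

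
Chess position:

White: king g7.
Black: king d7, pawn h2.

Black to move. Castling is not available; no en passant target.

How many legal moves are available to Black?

12

Black to move; king on d7.
In check: no.
Legal moves: Ke8, Kd8, Kc8, Ke7, Kc7, Ke6, Kd6, Kc6, h1=Q, h1=R, h1=B, h1=N.
Count: 12.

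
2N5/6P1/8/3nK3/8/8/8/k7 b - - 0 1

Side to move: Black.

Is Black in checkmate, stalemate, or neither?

Black to move; black king on a1.
In check: no.
Legal moves for Black: Ne7, Nc7, Nf6, Nb6, Nf4, Nb4, Ne3, Nc3, Kb2, Ka2, Kb1.
Black has 11 legal moves and is not in check → neither.

neither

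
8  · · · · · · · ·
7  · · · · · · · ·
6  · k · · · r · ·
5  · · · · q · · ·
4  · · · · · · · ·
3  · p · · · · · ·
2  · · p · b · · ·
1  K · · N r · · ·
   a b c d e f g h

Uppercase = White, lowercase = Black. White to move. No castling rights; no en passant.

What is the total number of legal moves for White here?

White to move; king on a1.
In check: yes, from the black queen on e5.
Legal moves: none.
Count: 0.

0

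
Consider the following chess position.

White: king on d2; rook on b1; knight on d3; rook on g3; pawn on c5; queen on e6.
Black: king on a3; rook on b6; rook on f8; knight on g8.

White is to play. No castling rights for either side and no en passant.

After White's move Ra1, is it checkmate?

After Ra1: black king on a3; in check: yes, from the white rook on a1.
King squares — a2: attacked by Ra1; b2: attacked by Nd3; b3: attacked by Qe6; a4: attacked by Ra1; b4: attacked by Nd3.
Black has no legal moves → checkmate.

yes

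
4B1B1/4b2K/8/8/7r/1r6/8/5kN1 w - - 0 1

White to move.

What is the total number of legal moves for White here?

White to move; king on h7.
In check: yes, from the black rook on h4.
Legal moves: Kg7, Kg6, Bh5.
Count: 3.

3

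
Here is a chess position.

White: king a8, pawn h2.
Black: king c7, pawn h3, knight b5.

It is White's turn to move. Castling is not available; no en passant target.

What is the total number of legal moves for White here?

White to move; king on a8.
In check: no.
Legal moves: none.
Count: 0.

0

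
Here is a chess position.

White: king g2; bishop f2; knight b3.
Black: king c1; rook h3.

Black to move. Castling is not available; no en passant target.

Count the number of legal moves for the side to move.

Black to move; king on c1.
In check: yes, from the white knight on b3.
Legal moves: Kc2, Kb2, Kd1, Kb1, Rxb3.
Count: 5.

5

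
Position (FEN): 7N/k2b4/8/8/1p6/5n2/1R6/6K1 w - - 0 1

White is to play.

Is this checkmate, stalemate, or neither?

White to move; white king on g1.
In check: yes, from the black knight on f3.
King squares — f1: available; h1: available; f2: available; g2: available; h2: attacked by Nf3.
Legal moves for White: Kg2, Kf2, Kh1, Kf1.
White is in check but has 4 legal moves → neither.

neither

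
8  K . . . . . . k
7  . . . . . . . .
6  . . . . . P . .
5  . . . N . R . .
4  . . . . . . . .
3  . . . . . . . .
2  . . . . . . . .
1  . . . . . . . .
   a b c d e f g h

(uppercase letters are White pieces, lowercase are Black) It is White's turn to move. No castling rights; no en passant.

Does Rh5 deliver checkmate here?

After Rh5: black king on h8; in check: yes, from the white rook on h5.
Black has 1 legal reply: Kg8.
In check but a legal move exists → not checkmate.

no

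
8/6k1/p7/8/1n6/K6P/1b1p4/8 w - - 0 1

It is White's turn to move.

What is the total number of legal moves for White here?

4

White to move; king on a3.
In check: yes, from the black bishop on b2.
Legal moves: Kxb4, Ka4, Kb3, Kxb2.
Count: 4.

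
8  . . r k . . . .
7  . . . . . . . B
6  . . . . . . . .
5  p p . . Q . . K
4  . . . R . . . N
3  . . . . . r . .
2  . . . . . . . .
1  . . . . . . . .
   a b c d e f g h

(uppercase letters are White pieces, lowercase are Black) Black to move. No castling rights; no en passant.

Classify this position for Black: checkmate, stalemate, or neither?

Black to move; black king on d8.
In check: yes, from the white rook on d4.
King squares — c7: attacked by Qe5; d7: attacked by Rd4; e7: attacked by Qe5; c8: own rook; e8: attacked by Qe5.
Legal moves for Black: none.
In check with no legal moves → checkmate.

checkmate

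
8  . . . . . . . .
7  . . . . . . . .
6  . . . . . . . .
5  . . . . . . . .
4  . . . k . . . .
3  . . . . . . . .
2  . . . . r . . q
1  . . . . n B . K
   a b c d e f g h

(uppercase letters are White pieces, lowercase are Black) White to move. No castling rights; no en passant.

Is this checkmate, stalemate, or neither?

White to move; white king on h1.
In check: yes, from the black queen on h2.
King squares — g1: attacked by Qh2; g2: attacked by Ne1; h2: attacked by Re2.
Legal moves for White: none.
In check with no legal moves → checkmate.

checkmate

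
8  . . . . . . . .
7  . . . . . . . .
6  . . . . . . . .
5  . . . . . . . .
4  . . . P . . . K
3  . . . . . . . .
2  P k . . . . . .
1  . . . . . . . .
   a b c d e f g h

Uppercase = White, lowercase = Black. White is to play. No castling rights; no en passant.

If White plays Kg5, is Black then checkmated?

After Kg5: black king on b2; in check: no.
Black is not in check, so this cannot be checkmate.

no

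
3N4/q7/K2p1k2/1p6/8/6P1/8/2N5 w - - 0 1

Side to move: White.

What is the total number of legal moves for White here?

White to move; king on a6.
In check: yes, from the black queen on a7.
Legal moves: Kxa7, Kxb5.
Count: 2.

2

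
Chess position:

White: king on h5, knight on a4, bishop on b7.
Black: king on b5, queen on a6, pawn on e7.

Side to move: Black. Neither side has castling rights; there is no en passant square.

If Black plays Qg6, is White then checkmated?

no

After Qg6: white king on h5; in check: yes, from the black queen on g6.
White has 2 legal replies: Kxg6, Kh4.
In check but a legal move exists → not checkmate.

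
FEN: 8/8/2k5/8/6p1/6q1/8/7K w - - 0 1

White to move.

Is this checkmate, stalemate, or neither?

White to move; white king on h1.
In check: no.
King squares — g1: attacked by Qg3; g2: attacked by Qg3; h2: attacked by Qg3.
Legal moves for White: none.
Not in check and no legal moves → stalemate.

stalemate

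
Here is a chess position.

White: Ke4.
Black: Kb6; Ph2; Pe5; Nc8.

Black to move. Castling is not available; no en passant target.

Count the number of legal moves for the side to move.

Black to move; king on b6.
In check: no.
Legal moves: Ne7, Na7, Nd6+, Kc7, Kb7, Ka7, Kc6, Ka6, Kc5, Kb5, Ka5, h1=Q+, h1=R, h1=B+, h1=N.
Count: 15.

15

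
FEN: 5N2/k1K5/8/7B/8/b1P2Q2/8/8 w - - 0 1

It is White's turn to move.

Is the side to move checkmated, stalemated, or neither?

neither

White to move; white king on c7.
In check: no.
Legal moves for White include: Nh7, Nd7, Ng6, Ne6, Kd8, Kc8, Kd7, Kc6, Be8, Bf7, Bg6, Bg4, Qa8+, Qf7, Qb7#, Qf6, Qc6, Qf5, ... (list truncated; more exist).
White has legal moves and is not in check → neither.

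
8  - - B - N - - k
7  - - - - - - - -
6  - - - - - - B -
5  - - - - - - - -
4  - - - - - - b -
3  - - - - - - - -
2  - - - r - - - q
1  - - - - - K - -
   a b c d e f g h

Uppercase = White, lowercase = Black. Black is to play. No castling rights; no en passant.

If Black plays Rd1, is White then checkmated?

yes

After Rd1: white king on f1; in check: yes, from the black rook on d1.
King squares — e1: attacked by Rd1; g1: attacked by Rd1; e2: attacked by Qh2; f2: attacked by Qh2; g2: attacked by Qh2.
White has no legal moves → checkmate.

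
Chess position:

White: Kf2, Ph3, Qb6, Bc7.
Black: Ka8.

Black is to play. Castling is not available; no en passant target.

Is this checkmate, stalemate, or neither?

Black to move; black king on a8.
In check: no.
King squares — a7: attacked by Qb6; b7: attacked by Qb6; b8: attacked by Qb6.
Legal moves for Black: none.
Not in check and no legal moves → stalemate.

stalemate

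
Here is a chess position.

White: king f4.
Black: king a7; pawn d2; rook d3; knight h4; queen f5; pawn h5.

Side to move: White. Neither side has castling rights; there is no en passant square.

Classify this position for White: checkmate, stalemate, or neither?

White to move; white king on f4.
In check: yes, from the black queen on f5.
King squares — e3: attacked by Rd3; f3: attacked by Rd3; g3: attacked by Rd3; e4: attacked by Qf5; g4: attacked by Qf5; e5: attacked by Qf5; f5: attacked by Nh4; g5: attacked by Qf5.
Legal moves for White: none.
In check with no legal moves → checkmate.

checkmate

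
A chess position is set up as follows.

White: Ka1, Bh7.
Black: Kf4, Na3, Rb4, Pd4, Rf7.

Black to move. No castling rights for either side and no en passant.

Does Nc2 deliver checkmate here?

no

After Nc2: white king on a1; in check: yes, from the black knight on c2.
White has 2 legal replies: Ka2, Bxc2.
In check but a legal move exists → not checkmate.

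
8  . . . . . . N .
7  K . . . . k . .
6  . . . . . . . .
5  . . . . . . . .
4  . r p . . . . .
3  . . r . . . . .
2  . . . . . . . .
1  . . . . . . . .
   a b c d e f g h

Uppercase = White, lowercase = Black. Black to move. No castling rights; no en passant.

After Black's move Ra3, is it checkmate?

yes

After Ra3: white king on a7; in check: yes, from the black rook on a3.
King squares — a6: attacked by Ra3; b6: attacked by Rb4; b7: attacked by Rb4; a8: attacked by Ra3; b8: attacked by Rb4.
White has no legal moves → checkmate.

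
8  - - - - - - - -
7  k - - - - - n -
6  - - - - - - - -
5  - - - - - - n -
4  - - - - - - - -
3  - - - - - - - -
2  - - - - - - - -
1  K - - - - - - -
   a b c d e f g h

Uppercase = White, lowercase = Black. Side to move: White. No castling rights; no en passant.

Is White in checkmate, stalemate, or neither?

neither

White to move; white king on a1.
In check: no.
Legal moves for White: Kb2, Ka2, Kb1.
White has 3 legal moves and is not in check → neither.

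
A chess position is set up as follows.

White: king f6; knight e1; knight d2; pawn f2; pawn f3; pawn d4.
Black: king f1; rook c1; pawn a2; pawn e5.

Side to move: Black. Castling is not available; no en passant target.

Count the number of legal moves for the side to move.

4

Black to move; king on f1.
In check: yes, from the white knight on d2.
Legal moves: Kxf2, Ke2, Kg1, Kxe1.
Count: 4.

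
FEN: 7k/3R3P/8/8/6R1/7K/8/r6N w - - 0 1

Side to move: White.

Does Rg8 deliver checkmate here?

After Rg8: black king on h8; in check: yes, from the white rook on g8.
King squares — g7: attacked by Rd7; h7: attacked by Rd7; g8: attacked by Ph7.
Black has no legal moves → checkmate.

yes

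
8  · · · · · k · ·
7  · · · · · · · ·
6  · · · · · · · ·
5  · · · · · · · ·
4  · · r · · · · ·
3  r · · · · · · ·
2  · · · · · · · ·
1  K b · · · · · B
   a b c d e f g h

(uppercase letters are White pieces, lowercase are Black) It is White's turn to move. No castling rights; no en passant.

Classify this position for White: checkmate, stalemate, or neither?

neither

White to move; white king on a1.
In check: yes, from the black rook on a3.
Legal moves for White: Kb2, Kxb1.
White is in check but has 2 legal moves → neither.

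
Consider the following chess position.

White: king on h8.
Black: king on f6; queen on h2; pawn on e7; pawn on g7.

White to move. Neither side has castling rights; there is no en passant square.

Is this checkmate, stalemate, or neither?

neither

White to move; white king on h8.
In check: yes, from the black queen on h2.
King squares — g7: attacked by Kf6; h7: attacked by Qh2; g8: available.
Legal moves for White: Kg8.
White is in check but has 1 legal move → neither.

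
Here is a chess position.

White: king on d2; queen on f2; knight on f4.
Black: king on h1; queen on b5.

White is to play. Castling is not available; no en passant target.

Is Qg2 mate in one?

After Qg2: black king on h1; in check: yes, from the white queen on g2.
King squares — g1: attacked by Qg2; g2: attacked by Nf4; h2: attacked by Qg2.
Black has no legal moves → checkmate.

yes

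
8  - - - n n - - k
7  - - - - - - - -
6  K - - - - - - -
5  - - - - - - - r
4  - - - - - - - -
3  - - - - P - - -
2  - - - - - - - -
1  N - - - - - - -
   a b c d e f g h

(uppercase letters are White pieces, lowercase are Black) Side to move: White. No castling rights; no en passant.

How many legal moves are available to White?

White to move; king on a6.
In check: no.
Legal moves: Ka7, Kb6, Nb3, Nc2, e4.
Count: 5.

5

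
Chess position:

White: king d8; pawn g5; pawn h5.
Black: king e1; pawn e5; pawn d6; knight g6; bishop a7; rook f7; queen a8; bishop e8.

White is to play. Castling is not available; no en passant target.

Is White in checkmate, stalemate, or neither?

checkmate

White to move; white king on d8.
In check: yes, from the black queen on a8.
King squares — c7: attacked by Rf7; d7: attacked by Rf7; e7: attacked by Ng6; c8: attacked by Qa8; e8: attacked by Qa8.
Legal moves for White: none.
In check with no legal moves → checkmate.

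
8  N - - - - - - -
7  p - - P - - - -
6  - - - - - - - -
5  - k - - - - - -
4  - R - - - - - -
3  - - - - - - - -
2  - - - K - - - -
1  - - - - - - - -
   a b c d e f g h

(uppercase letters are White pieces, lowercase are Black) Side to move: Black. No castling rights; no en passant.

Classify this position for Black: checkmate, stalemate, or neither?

Black to move; black king on b5.
In check: yes, from the white rook on b4.
King squares — a4: attacked by Rb4; b4: available; c4: attacked by Rb4; a5: available; c5: available; a6: available; b6: attacked by Rb4; c6: available.
Legal moves for Black: Kc6, Ka6, Kc5, Ka5, Kxb4.
Black is in check but has 5 legal moves → neither.

neither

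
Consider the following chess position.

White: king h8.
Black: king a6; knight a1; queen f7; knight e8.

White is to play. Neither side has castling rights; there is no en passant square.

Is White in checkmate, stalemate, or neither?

stalemate

White to move; white king on h8.
In check: no.
King squares — g7: attacked by Qf7; h7: attacked by Qf7; g8: attacked by Qf7.
Legal moves for White: none.
Not in check and no legal moves → stalemate.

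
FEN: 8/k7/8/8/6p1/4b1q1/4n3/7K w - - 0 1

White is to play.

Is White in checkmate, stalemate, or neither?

stalemate

White to move; white king on h1.
In check: no.
King squares — g1: attacked by Ne2; g2: attacked by Qg3; h2: attacked by Qg3.
Legal moves for White: none.
Not in check and no legal moves → stalemate.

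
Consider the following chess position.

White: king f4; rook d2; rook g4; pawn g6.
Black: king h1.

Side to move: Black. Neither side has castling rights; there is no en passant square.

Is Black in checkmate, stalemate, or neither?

stalemate

Black to move; black king on h1.
In check: no.
King squares — g1: attacked by Rg4; g2: attacked by Rd2; h2: attacked by Rd2.
Legal moves for Black: none.
Not in check and no legal moves → stalemate.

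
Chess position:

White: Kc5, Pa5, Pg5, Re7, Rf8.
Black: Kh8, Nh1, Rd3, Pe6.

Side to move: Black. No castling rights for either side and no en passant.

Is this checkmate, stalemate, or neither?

checkmate

Black to move; black king on h8.
In check: yes, from the white rook on f8.
King squares — g7: attacked by Re7; h7: attacked by Re7; g8: attacked by Rf8.
Legal moves for Black: none.
In check with no legal moves → checkmate.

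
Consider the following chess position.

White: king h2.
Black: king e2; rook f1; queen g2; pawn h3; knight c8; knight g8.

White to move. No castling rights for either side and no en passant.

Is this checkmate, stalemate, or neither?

checkmate

White to move; white king on h2.
In check: yes, from the black queen on g2.
King squares — g1: attacked by Rf1; h1: attacked by Rf1; g2: attacked by Ph3; g3: attacked by Qg2; h3: attacked by Qg2.
Legal moves for White: none.
In check with no legal moves → checkmate.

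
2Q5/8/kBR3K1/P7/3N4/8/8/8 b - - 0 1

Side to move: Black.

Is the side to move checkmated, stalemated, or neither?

Black to move; black king on a6.
In check: yes, from the white queen on c8.
King squares — a5: attacked by Bb6; b5: attacked by Nd4; b6: attacked by Pa5; a7: attacked by Bb6; b7: attacked by Qc8.
Legal moves for Black: none.
In check with no legal moves → checkmate.

checkmate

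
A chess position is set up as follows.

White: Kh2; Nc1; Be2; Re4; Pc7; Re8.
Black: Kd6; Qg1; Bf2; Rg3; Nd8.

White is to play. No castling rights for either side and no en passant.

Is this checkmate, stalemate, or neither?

checkmate

White to move; white king on h2.
In check: yes, from the black queen on g1.
King squares — g1: attacked by Bf2; h1: attacked by Qg1; g2: attacked by Qg1; g3: attacked by Qg1; h3: attacked by Rg3.
Legal moves for White: none.
In check with no legal moves → checkmate.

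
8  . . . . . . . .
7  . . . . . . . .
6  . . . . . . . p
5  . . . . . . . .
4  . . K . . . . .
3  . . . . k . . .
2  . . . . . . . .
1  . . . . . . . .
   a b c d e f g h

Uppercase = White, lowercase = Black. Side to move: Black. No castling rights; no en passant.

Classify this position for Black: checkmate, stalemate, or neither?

neither

Black to move; black king on e3.
In check: no.
Legal moves for Black: Kf4, Ke4, Kf3, Kf2, Ke2, Kd2, h5.
Black has 7 legal moves and is not in check → neither.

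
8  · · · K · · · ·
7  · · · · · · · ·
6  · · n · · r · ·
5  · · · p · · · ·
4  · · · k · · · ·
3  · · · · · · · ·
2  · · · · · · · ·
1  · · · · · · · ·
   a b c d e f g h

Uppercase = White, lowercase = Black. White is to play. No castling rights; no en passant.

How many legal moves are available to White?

White to move; king on d8.
In check: yes, from the black knight on c6.
Legal moves: Ke8, Kc8, Kd7, Kc7.
Count: 4.

4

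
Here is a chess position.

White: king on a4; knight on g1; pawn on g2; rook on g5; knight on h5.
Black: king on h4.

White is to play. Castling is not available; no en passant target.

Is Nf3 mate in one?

After Nf3: black king on h4; in check: yes, from the white knight on f3.
King squares — g3: attacked by Rg5; h3: attacked by Pg2; g4: attacked by Rg5; g5: attacked by Nf3; h5: attacked by Rg5.
Black has no legal moves → checkmate.

yes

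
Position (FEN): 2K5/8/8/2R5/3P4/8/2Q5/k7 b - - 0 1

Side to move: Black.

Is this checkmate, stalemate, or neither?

stalemate

Black to move; black king on a1.
In check: no.
King squares — b1: attacked by Qc2; a2: attacked by Qc2; b2: attacked by Qc2.
Legal moves for Black: none.
Not in check and no legal moves → stalemate.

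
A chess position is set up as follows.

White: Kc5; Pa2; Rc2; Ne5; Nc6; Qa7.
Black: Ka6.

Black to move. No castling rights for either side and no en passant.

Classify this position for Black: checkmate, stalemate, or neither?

Black to move; black king on a6.
In check: yes, from the white queen on a7.
King squares — a5: attacked by Nc6; b5: attacked by Kc5; b6: attacked by Kc5; a7: attacked by Nc6; b7: attacked by Qa7.
Legal moves for Black: none.
In check with no legal moves → checkmate.

checkmate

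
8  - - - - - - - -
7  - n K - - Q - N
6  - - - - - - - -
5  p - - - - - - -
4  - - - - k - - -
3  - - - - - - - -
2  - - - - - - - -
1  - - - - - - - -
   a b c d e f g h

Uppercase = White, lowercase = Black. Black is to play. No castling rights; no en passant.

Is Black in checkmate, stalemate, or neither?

neither

Black to move; black king on e4.
In check: no.
Legal moves for Black: Nd8, Nd6, Nc5, Ke5, Kd4, Ke3, Kd3, a4.
Black has 8 legal moves and is not in check → neither.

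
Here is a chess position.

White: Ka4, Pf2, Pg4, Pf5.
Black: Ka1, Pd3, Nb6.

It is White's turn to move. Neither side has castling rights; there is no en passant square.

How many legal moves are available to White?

White to move; king on a4.
In check: yes, from the black knight on b6.
Legal moves: Kb5, Ka5, Kb4, Kb3, Ka3.
Count: 5.

5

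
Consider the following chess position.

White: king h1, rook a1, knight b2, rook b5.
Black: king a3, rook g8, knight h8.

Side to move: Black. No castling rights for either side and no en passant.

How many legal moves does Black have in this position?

Black to move; king on a3.
In check: yes, from the white rook on a1.
Legal moves: none.
Count: 0.

0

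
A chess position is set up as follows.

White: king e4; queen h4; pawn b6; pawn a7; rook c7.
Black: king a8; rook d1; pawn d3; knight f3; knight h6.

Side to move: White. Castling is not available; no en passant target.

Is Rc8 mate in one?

no

After Rc8: black king on a8; in check: yes, from the white rook on c8.
Black has 1 legal reply: Kb7.
In check but a legal move exists → not checkmate.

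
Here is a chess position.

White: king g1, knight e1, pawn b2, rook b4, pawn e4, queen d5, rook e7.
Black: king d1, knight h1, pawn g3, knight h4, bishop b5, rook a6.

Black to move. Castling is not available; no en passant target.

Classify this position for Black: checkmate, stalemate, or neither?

Black to move; black king on d1.
In check: yes, from the white queen on d5.
King squares — c1: available; e1: available; c2: attacked by Ne1; d2: attacked by Qd5; e2: available.
Legal moves for Black: Ke2, Kxe1, Kc1, Bd3.
Black is in check but has 4 legal moves → neither.

neither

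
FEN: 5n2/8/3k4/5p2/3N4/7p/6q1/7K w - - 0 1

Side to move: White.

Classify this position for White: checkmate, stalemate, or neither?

White to move; white king on h1.
In check: yes, from the black queen on g2.
King squares — g1: attacked by Qg2; g2: attacked by Ph3; h2: attacked by Qg2.
Legal moves for White: none.
In check with no legal moves → checkmate.

checkmate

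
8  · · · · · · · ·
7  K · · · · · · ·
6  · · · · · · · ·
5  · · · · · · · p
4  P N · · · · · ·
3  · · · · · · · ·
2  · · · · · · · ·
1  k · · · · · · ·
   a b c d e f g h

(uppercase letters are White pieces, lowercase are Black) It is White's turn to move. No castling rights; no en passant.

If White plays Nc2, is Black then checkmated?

After Nc2: black king on a1; in check: yes, from the white knight on c2.
Black has 3 legal replies: Kb2, Ka2, Kb1.
In check but a legal move exists → not checkmate.

no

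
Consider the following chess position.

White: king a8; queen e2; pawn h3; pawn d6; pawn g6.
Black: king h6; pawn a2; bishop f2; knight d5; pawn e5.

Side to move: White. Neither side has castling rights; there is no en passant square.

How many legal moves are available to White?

White to move; king on a8.
In check: no.
Legal moves: Kb8, Kb7, Qa6, Qh5+, Qxe5, Qb5, Qg4, Qe4, Qc4, Qf3, Qe3+, Qd3, Qxf2, Qd2+, Qc2, Qb2, Qxa2, Qf1, Qe1, Qd1, g7, d7, h4.
Count: 23.

23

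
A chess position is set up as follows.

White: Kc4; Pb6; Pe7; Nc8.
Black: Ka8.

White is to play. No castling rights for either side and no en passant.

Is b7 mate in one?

After b7: black king on a8; in check: yes, from the white pawn on b7.
Black has 2 legal replies: Kb8, Kxb7.
In check but a legal move exists → not checkmate.

no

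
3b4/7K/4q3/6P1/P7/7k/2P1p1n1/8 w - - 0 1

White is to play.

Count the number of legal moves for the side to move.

6

White to move; king on h7.
In check: no.
Legal moves: Kh8, Kg7, g6, a5, c3, c4.
Count: 6.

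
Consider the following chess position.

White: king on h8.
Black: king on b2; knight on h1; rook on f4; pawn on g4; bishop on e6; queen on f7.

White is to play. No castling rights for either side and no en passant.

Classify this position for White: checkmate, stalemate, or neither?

stalemate

White to move; white king on h8.
In check: no.
King squares — g7: attacked by Qf7; h7: attacked by Qf7; g8: attacked by Qf7.
Legal moves for White: none.
Not in check and no legal moves → stalemate.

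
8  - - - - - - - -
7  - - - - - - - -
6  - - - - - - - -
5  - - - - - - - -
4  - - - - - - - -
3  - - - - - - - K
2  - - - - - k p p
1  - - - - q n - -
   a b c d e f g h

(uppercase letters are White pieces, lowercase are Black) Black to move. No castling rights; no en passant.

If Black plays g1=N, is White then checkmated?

no

After g1=N: white king on h3; in check: yes, from the black knight on g1.
White has 2 legal replies: Kh4, Kg4.
In check but a legal move exists → not checkmate.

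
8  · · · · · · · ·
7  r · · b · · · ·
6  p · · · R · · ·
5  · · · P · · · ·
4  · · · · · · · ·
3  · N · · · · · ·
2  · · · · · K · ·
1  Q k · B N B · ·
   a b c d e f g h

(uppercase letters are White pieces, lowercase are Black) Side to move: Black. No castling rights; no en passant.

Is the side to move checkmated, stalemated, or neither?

Black to move; black king on b1.
In check: yes, from the white queen on a1.
King squares — a1: attacked by Nb3; c1: attacked by Qa1; a2: attacked by Qa1; b2: attacked by Qa1; c2: attacked by Bd1.
Legal moves for Black: none.
In check with no legal moves → checkmate.

checkmate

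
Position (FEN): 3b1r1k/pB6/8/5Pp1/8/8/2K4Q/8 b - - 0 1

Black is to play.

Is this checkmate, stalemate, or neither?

Black to move; black king on h8.
In check: yes, from the white queen on h2.
King squares — g7: available; h7: attacked by Qh2; g8: available.
Legal moves for Black: Kg8, Kg7.
Black is in check but has 2 legal moves → neither.

neither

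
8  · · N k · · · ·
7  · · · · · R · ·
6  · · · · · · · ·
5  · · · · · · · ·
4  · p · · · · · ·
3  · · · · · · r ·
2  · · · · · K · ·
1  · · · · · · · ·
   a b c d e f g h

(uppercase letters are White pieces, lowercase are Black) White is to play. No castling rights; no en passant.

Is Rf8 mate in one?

After Rf8: black king on d8; in check: yes, from the white rook on f8.
Black has 2 legal replies: Kd7, Kc7.
In check but a legal move exists → not checkmate.

no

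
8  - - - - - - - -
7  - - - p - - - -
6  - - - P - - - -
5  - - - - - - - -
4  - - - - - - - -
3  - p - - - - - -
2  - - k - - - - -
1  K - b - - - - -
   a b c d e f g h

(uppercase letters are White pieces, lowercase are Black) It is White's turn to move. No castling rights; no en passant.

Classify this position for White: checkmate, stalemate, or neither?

White to move; white king on a1.
In check: no.
King squares — b1: attacked by Kc2; a2: attacked by Pb3; b2: attacked by Bc1.
Legal moves for White: none.
Not in check and no legal moves → stalemate.

stalemate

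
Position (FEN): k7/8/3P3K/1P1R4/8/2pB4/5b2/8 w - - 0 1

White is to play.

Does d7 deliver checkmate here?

no

After d7: black king on a8; in check: no.
Black is not in check, so this cannot be checkmate.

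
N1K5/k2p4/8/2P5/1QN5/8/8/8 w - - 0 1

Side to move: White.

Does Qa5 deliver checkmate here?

yes

After Qa5: black king on a7; in check: yes, from the white queen on a5.
King squares — a6: attacked by Qa5; b6: attacked by Nc4; b7: attacked by Kc8; a8: attacked by Qa5; b8: attacked by Kc8.
Black has no legal moves → checkmate.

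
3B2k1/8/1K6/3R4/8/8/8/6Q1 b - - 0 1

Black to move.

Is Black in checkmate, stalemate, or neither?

Black to move; black king on g8.
In check: yes, from the white queen on g1.
King squares — f7: available; g7: attacked by Qg1; h7: available; f8: available; h8: available.
Legal moves for Black: Kh8, Kf8, Kh7, Kf7.
Black is in check but has 4 legal moves → neither.

neither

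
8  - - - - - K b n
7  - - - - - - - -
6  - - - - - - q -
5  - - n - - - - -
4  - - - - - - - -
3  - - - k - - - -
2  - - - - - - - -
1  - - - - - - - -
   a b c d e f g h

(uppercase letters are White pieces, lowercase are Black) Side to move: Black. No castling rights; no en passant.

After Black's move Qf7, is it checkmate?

yes

After Qf7: white king on f8; in check: yes, from the black queen on f7.
King squares — e7: attacked by Qf7; f7: attacked by Bg8; g7: attacked by Qf7; e8: attacked by Qf7; g8: attacked by Qf7.
White has no legal moves → checkmate.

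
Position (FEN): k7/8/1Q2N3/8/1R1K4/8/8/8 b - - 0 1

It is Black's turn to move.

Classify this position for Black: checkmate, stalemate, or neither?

Black to move; black king on a8.
In check: no.
King squares — a7: attacked by Qb6; b7: attacked by Qb6; b8: attacked by Qb6.
Legal moves for Black: none.
Not in check and no legal moves → stalemate.

stalemate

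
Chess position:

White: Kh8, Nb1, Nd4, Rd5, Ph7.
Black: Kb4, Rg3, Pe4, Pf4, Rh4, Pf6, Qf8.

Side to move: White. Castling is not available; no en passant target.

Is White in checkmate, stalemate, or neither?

White to move; white king on h8.
In check: yes, from the black queen on f8.
King squares — g7: attacked by Rg3; h7: own pawn; g8: attacked by Rg3.
Legal moves for White: none.
In check with no legal moves → checkmate.

checkmate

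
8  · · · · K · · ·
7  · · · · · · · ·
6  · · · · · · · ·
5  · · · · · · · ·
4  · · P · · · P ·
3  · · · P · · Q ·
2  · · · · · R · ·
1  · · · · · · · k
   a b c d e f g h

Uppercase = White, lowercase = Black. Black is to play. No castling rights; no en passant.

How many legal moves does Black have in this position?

Black to move; king on h1.
In check: no.
Legal moves: none.
Count: 0.

0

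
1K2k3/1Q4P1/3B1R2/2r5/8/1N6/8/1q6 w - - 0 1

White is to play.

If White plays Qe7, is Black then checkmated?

After Qe7: black king on e8; in check: yes, from the white queen on e7.
King squares — d7: attacked by Qe7; e7: attacked by Bd6; f7: attacked by Rf6; d8: attacked by Qe7; f8: attacked by Rf6.
Black has no legal moves → checkmate.

yes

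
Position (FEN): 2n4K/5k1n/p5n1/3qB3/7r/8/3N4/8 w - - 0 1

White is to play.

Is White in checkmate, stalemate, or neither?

White to move; white king on h8.
In check: yes, from the black knight on g6.
King squares — g7: attacked by Kf7; h7: attacked by Rh4; g8: attacked by Kf7.
Legal moves for White: none.
In check with no legal moves → checkmate.

checkmate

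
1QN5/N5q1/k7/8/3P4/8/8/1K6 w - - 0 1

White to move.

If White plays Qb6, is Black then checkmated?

After Qb6: black king on a6; in check: yes, from the white queen on b6.
King squares — a5: attacked by Qb6; b5: attacked by Qb6; b6: attacked by Nc8; a7: attacked by Qb6; b7: attacked by Qb6.
Black has no legal moves → checkmate.

yes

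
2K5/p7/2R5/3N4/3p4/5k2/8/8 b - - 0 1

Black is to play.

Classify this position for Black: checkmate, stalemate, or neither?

neither

Black to move; black king on f3.
In check: no.
Legal moves for Black: Kg4, Ke4, Kg3, Kg2, Kf2, Ke2, a6, d3, a5.
Black has 9 legal moves and is not in check → neither.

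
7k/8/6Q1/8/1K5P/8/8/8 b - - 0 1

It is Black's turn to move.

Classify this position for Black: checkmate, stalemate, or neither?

stalemate

Black to move; black king on h8.
In check: no.
King squares — g7: attacked by Qg6; h7: attacked by Qg6; g8: attacked by Qg6.
Legal moves for Black: none.
Not in check and no legal moves → stalemate.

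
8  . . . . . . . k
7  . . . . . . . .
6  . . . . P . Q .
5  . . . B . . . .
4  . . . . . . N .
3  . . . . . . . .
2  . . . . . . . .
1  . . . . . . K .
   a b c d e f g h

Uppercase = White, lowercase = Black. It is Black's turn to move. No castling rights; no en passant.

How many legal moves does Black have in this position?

0

Black to move; king on h8.
In check: no.
Legal moves: none.
Count: 0.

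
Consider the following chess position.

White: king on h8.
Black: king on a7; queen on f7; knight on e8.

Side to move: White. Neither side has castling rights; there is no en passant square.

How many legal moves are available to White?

White to move; king on h8.
In check: no.
Legal moves: none.
Count: 0.

0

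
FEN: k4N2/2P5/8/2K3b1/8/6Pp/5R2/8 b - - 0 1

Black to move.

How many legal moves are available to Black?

12

Black to move; king on a8.
In check: no.
Legal moves: Kb7, Ka7, Bd8, Be7+, Bh6, Bf6, Bh4, Bf4, Be3+, Bd2, Bc1, h2.
Count: 12.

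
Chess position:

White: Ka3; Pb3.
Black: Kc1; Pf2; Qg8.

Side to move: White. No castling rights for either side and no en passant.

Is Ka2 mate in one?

no

After Ka2: black king on c1; in check: no.
Black is not in check, so this cannot be checkmate.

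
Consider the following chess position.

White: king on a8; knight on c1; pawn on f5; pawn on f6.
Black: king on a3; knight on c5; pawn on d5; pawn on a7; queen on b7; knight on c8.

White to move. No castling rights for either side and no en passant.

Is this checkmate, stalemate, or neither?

White to move; white king on a8.
In check: yes, from the black queen on b7.
King squares — a7: attacked by Qb7; b7: attacked by Nc5; b8: attacked by Qb7.
Legal moves for White: none.
In check with no legal moves → checkmate.

checkmate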